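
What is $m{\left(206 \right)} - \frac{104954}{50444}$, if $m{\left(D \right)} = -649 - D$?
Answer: $- \frac{21617287}{25222} \approx -857.08$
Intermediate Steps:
$m{\left(206 \right)} - \frac{104954}{50444} = \left(-649 - 206\right) - \frac{104954}{50444} = \left(-649 - 206\right) - \frac{52477}{25222} = -855 - \frac{52477}{25222} = - \frac{21617287}{25222}$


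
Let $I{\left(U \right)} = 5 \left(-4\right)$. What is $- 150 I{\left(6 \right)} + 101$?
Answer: $3101$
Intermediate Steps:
$I{\left(U \right)} = -20$
$- 150 I{\left(6 \right)} + 101 = \left(-150\right) \left(-20\right) + 101 = 3000 + 101 = 3101$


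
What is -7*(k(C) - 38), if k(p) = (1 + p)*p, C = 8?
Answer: -238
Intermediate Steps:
k(p) = p*(1 + p)
-7*(k(C) - 38) = -7*(8*(1 + 8) - 38) = -7*(8*9 - 38) = -7*(72 - 38) = -7*34 = -238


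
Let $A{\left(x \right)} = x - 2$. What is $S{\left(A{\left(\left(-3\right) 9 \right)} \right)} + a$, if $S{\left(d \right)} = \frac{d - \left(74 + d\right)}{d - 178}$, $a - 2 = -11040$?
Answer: $- \frac{2284792}{207} \approx -11038.0$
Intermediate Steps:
$a = -11038$ ($a = 2 - 11040 = -11038$)
$A{\left(x \right)} = -2 + x$
$S{\left(d \right)} = - \frac{74}{-178 + d}$
$S{\left(A{\left(\left(-3\right) 9 \right)} \right)} + a = - \frac{74}{-178 - 29} - 11038 = - \frac{74}{-207} - 11038 = \left(-74\right) \left(- \frac{1}{207}\right) - 11038 = \frac{74}{207} - 11038 = - \frac{2284792}{207}$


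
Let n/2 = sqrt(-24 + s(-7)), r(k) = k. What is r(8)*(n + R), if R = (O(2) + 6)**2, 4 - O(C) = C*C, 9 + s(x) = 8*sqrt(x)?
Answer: 288 + 16*sqrt(-33 + 8*I*sqrt(7)) ≈ 316.18 + 96.136*I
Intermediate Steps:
s(x) = -9 + 8*sqrt(x)
O(C) = 4 - C**2 (O(C) = 4 - C*C = 4 - C**2)
n = 2*sqrt(-33 + 8*I*sqrt(7)) (n = 2*sqrt(-24 + (-9 + 8*sqrt(-7))) = 2*sqrt(-24 + (-9 + 8*(I*sqrt(7)))) = 2*sqrt(-24 + (-9 + 8*I*sqrt(7))) = 2*sqrt(-33 + 8*I*sqrt(7)) ≈ 3.5227 + 12.017*I)
R = 36 (R = ((4 - 1*2**2) + 6)**2 = ((4 - 1*4) + 6)**2 = ((4 - 4) + 6)**2 = (0 + 6)**2 = 6**2 = 36)
r(8)*(n + R) = 8*(2*sqrt(-33 + 8*I*sqrt(7)) + 36) = 8*(36 + 2*sqrt(-33 + 8*I*sqrt(7))) = 288 + 16*sqrt(-33 + 8*I*sqrt(7))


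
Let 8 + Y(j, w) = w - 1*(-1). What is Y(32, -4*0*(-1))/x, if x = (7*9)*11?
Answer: -1/99 ≈ -0.010101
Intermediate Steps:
Y(j, w) = -7 + w (Y(j, w) = -8 + (w - 1*(-1)) = -8 + (w + 1) = -8 + (1 + w) = -7 + w)
x = 693 (x = 63*11 = 693)
Y(32, -4*0*(-1))/x = (-7 - 4*0*(-1))/693 = (-7 + 0*(-1))*(1/693) = (-7 + 0)*(1/693) = -7*1/693 = -1/99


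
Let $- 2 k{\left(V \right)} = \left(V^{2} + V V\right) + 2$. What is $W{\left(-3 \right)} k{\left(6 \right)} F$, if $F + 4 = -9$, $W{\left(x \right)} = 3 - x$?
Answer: $2886$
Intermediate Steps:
$k{\left(V \right)} = -1 - V^{2}$ ($k{\left(V \right)} = - \frac{\left(V^{2} + V V\right) + 2}{2} = - \frac{\left(V^{2} + V^{2}\right) + 2}{2} = - \frac{2 V^{2} + 2}{2} = - \frac{2 + 2 V^{2}}{2} = -1 - V^{2}$)
$F = -13$ ($F = -4 - 9 = -13$)
$W{\left(-3 \right)} k{\left(6 \right)} F = \left(3 - -3\right) \left(-1 - 6^{2}\right) \left(-13\right) = \left(3 + 3\right) \left(-1 - 36\right) \left(-13\right) = 6 \left(-1 - 36\right) \left(-13\right) = 6 \left(-37\right) \left(-13\right) = \left(-222\right) \left(-13\right) = 2886$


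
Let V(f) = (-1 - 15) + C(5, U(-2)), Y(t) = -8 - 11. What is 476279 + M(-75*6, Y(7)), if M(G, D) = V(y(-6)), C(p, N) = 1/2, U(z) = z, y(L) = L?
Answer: 952527/2 ≈ 4.7626e+5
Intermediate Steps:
C(p, N) = 1/2 (C(p, N) = 1*(1/2) = 1/2)
Y(t) = -19
V(f) = -31/2 (V(f) = (-1 - 15) + 1/2 = -16 + 1/2 = -31/2)
M(G, D) = -31/2
476279 + M(-75*6, Y(7)) = 476279 - 31/2 = 952527/2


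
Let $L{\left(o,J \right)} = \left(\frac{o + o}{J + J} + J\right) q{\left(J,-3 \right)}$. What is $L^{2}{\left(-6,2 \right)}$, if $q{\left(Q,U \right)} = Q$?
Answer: $4$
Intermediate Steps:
$L{\left(o,J \right)} = J \left(J + \frac{o}{J}\right)$ ($L{\left(o,J \right)} = \left(\frac{o + o}{J + J} + J\right) J = \left(\frac{2 o}{2 J} + J\right) J = \left(2 o \frac{1}{2 J} + J\right) J = \left(\frac{o}{J} + J\right) J = \left(J + \frac{o}{J}\right) J = J \left(J + \frac{o}{J}\right)$)
$L^{2}{\left(-6,2 \right)} = \left(-6 + 2^{2}\right)^{2} = \left(-6 + 4\right)^{2} = \left(-2\right)^{2} = 4$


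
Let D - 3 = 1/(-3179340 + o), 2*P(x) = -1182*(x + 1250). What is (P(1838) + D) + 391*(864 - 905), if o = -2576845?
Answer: -10597343807661/5756185 ≈ -1.8410e+6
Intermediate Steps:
P(x) = -738750 - 591*x (P(x) = (-1182*(x + 1250))/2 = (-1182*(1250 + x))/2 = (-1477500 - 1182*x)/2 = -738750 - 591*x)
D = 17268554/5756185 (D = 3 + 1/(-3179340 - 2576845) = 3 + 1/(-5756185) = 3 - 1/5756185 = 17268554/5756185 ≈ 3.0000)
(P(1838) + D) + 391*(864 - 905) = ((-738750 - 591*1838) + 17268554/5756185) + 391*(864 - 905) = ((-738750 - 1086258) + 17268554/5756185) + 391*(-41) = (-1825008 + 17268554/5756185) - 16031 = -10505066405926/5756185 - 16031 = -10597343807661/5756185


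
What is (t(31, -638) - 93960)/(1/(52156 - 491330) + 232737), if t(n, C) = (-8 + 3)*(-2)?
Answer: -41260397300/102212039237 ≈ -0.40367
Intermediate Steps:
t(n, C) = 10 (t(n, C) = -5*(-2) = 10)
(t(31, -638) - 93960)/(1/(52156 - 491330) + 232737) = (10 - 93960)/(1/(52156 - 491330) + 232737) = -93950/(1/(-439174) + 232737) = -93950/(-1/439174 + 232737) = -93950/102212039237/439174 = -93950*439174/102212039237 = -41260397300/102212039237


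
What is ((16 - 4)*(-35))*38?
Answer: -15960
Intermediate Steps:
((16 - 4)*(-35))*38 = (12*(-35))*38 = -420*38 = -15960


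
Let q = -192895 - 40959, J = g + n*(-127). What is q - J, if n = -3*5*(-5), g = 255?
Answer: -224584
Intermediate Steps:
n = 75 (n = -15*(-5) = 75)
J = -9270 (J = 255 + 75*(-127) = 255 - 9525 = -9270)
q = -233854
q - J = -233854 - 1*(-9270) = -233854 + 9270 = -224584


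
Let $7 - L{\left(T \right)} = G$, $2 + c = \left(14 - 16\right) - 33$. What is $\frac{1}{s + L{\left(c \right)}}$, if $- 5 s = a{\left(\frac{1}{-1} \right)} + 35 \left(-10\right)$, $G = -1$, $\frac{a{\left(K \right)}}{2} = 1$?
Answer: $\frac{5}{388} \approx 0.012887$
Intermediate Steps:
$a{\left(K \right)} = 2$ ($a{\left(K \right)} = 2 \cdot 1 = 2$)
$c = -37$ ($c = -2 + \left(\left(14 - 16\right) - 33\right) = -2 - 35 = -37$)
$L{\left(T \right)} = 8$ ($L{\left(T \right)} = 7 - -1 = 7 + 1 = 8$)
$s = \frac{348}{5}$ ($s = - \frac{2 + 35 \left(-10\right)}{5} = - \frac{2 - 350}{5} = \left(- \frac{1}{5}\right) \left(-348\right) = \frac{348}{5} \approx 69.6$)
$\frac{1}{s + L{\left(c \right)}} = \frac{1}{\frac{348}{5} + 8} = \frac{1}{\frac{388}{5}} = \frac{5}{388}$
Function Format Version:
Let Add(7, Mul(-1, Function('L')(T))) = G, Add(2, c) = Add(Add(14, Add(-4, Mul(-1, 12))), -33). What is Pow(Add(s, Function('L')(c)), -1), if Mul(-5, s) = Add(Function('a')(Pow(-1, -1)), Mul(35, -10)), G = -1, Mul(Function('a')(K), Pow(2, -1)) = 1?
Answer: Rational(5, 388) ≈ 0.012887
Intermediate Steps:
Function('a')(K) = 2 (Function('a')(K) = Mul(2, 1) = 2)
c = -37 (c = Add(-2, Add(Add(14, Add(-4, Mul(-1, 12))), -33)) = Add(-2, Add(Add(14, Add(-4, -12)), -33)) = Add(-2, Add(Add(14, -16), -33)) = Add(-2, Add(-2, -33)) = Add(-2, -35) = -37)
Function('L')(T) = 8 (Function('L')(T) = Add(7, Mul(-1, -1)) = Add(7, 1) = 8)
s = Rational(348, 5) (s = Mul(Rational(-1, 5), Add(2, Mul(35, -10))) = Mul(Rational(-1, 5), Add(2, -350)) = Mul(Rational(-1, 5), -348) = Rational(348, 5) ≈ 69.600)
Pow(Add(s, Function('L')(c)), -1) = Pow(Add(Rational(348, 5), 8), -1) = Pow(Rational(388, 5), -1) = Rational(5, 388)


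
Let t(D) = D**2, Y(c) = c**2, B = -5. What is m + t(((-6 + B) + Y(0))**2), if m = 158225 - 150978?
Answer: 21888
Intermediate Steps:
m = 7247
m + t(((-6 + B) + Y(0))**2) = 7247 + (((-6 - 5) + 0**2)**2)**2 = 7247 + ((-11 + 0)**2)**2 = 7247 + ((-11)**2)**2 = 7247 + 121**2 = 7247 + 14641 = 21888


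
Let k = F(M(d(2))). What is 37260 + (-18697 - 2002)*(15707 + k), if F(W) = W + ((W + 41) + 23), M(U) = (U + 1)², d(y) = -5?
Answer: -327069037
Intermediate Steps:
M(U) = (1 + U)²
F(W) = 64 + 2*W (F(W) = W + ((41 + W) + 23) = W + (64 + W) = 64 + 2*W)
k = 96 (k = 64 + 2*(1 - 5)² = 64 + 2*(-4)² = 64 + 2*16 = 64 + 32 = 96)
37260 + (-18697 - 2002)*(15707 + k) = 37260 + (-18697 - 2002)*(15707 + 96) = 37260 - 20699*15803 = 37260 - 327106297 = -327069037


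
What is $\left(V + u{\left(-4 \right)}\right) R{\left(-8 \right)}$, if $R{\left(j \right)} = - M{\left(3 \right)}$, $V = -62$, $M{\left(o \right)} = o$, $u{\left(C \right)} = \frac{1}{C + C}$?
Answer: $\frac{1491}{8} \approx 186.38$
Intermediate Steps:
$u{\left(C \right)} = \frac{1}{2 C}$
$R{\left(j \right)} = -3$ ($R{\left(j \right)} = \left(-1\right) 3 = -3$)
$\left(V + u{\left(-4 \right)}\right) R{\left(-8 \right)} = \left(-62 + \frac{1}{2 \left(-4\right)}\right) \left(-3\right) = \left(-62 + \frac{1}{2} \left(- \frac{1}{4}\right)\right) \left(-3\right) = \left(-62 - \frac{1}{8}\right) \left(-3\right) = \left(- \frac{497}{8}\right) \left(-3\right) = \frac{1491}{8}$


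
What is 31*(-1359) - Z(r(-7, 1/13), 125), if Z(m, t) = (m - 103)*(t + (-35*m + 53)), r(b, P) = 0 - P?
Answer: -3972141/169 ≈ -23504.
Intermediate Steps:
r(b, P) = -P
Z(m, t) = (-103 + m)*(53 + t - 35*m) (Z(m, t) = (-103 + m)*(t + (53 - 35*m)) = (-103 + m)*(53 + t - 35*m))
31*(-1359) - Z(r(-7, 1/13), 125) = 31*(-1359) - (-5459 - 103*125 - 35*(-1/13)² + 3658*(-1/13) - 1/13*125) = -42129 - (-5459 - 12875 - 35*(-1*1/13)² + 3658*(-1*1/13) - 1*1/13*125) = -42129 - (-5459 - 12875 - 35*(-1/13)² + 3658*(-1/13) - 1/13*125) = -42129 - (-5459 - 12875 - 35*1/169 - 3658/13 - 125/13) = -42129 - (-5459 - 12875 - 35/169 - 3658/13 - 125/13) = -42129 - 1*(-3147660/169) = -42129 + 3147660/169 = -3972141/169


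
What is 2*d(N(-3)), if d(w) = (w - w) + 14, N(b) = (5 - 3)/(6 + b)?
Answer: 28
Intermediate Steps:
N(b) = 2/(6 + b)
d(w) = 14 (d(w) = 0 + 14 = 14)
2*d(N(-3)) = 2*14 = 28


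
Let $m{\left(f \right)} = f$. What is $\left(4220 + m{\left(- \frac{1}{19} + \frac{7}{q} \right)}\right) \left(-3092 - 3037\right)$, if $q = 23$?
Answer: $- \frac{11303408250}{437} \approx -2.5866 \cdot 10^{7}$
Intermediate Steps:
$\left(4220 + m{\left(- \frac{1}{19} + \frac{7}{q} \right)}\right) \left(-3092 - 3037\right) = \left(4220 + \left(- \frac{1}{19} + \frac{7}{23}\right)\right) \left(-3092 - 3037\right) = \left(4220 + \left(\left(-1\right) \frac{1}{19} + 7 \cdot \frac{1}{23}\right)\right) \left(-6129\right) = \left(4220 + \left(- \frac{1}{19} + \frac{7}{23}\right)\right) \left(-6129\right) = \left(4220 + \frac{110}{437}\right) \left(-6129\right) = \frac{1844250}{437} \left(-6129\right) = - \frac{11303408250}{437}$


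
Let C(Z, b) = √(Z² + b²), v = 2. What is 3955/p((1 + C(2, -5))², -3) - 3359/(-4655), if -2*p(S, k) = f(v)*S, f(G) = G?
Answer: -5609003/37240 + 565*√29/56 ≈ -96.285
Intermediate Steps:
p(S, k) = -S
3955/p((1 + C(2, -5))², -3) - 3359/(-4655) = 3955/((-(1 + √(2² + (-5)²))²)) - 3359/(-4655) = 3955/((-(1 + √(4 + 25))²)) - 3359*(-1/4655) = 3955/((-(1 + √29)²)) + 3359/4655 = 3955*(-1/(1 + √29)²) + 3359/4655 = -3955/(1 + √29)² + 3359/4655 = 3359/4655 - 3955/(1 + √29)²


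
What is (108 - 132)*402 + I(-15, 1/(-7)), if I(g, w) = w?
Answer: -67537/7 ≈ -9648.1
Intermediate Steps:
(108 - 132)*402 + I(-15, 1/(-7)) = (108 - 132)*402 + 1/(-7) = -24*402 - ⅐ = -9648 - ⅐ = -67537/7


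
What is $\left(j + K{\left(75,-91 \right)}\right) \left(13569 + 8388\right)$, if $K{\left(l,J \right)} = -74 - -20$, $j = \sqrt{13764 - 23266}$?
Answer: $-1185678 + 21957 i \sqrt{9502} \approx -1.1857 \cdot 10^{6} + 2.1403 \cdot 10^{6} i$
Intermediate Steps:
$j = i \sqrt{9502}$ ($j = \sqrt{-9502} = i \sqrt{9502} \approx 97.478 i$)
$K{\left(l,J \right)} = -54$ ($K{\left(l,J \right)} = -74 + 20 = -54$)
$\left(j + K{\left(75,-91 \right)}\right) \left(13569 + 8388\right) = \left(i \sqrt{9502} - 54\right) \left(13569 + 8388\right) = \left(-54 + i \sqrt{9502}\right) 21957 = -1185678 + 21957 i \sqrt{9502}$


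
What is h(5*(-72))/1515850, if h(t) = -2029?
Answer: -2029/1515850 ≈ -0.0013385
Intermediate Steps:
h(5*(-72))/1515850 = -2029/1515850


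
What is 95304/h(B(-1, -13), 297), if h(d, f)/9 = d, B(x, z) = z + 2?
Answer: -2888/3 ≈ -962.67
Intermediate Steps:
B(x, z) = 2 + z
h(d, f) = 9*d
95304/h(B(-1, -13), 297) = 95304/((9*(2 - 13))) = 95304/((9*(-11))) = 95304/(-99) = 95304*(-1/99) = -2888/3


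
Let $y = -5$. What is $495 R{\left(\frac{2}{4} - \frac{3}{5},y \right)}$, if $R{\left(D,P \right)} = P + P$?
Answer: $-4950$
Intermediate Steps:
$R{\left(D,P \right)} = 2 P$
$495 R{\left(\frac{2}{4} - \frac{3}{5},y \right)} = 495 \cdot 2 \left(-5\right) = 495 \left(-10\right) = -4950$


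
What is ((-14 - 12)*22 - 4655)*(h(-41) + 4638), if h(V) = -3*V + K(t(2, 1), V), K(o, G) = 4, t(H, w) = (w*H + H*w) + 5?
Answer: -24906655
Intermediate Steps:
t(H, w) = 5 + 2*H*w (t(H, w) = (H*w + H*w) + 5 = 2*H*w + 5 = 5 + 2*H*w)
h(V) = 4 - 3*V (h(V) = -3*V + 4 = 4 - 3*V)
((-14 - 12)*22 - 4655)*(h(-41) + 4638) = ((-14 - 12)*22 - 4655)*((4 - 3*(-41)) + 4638) = (-26*22 - 4655)*((4 + 123) + 4638) = (-572 - 4655)*(127 + 4638) = -5227*4765 = -24906655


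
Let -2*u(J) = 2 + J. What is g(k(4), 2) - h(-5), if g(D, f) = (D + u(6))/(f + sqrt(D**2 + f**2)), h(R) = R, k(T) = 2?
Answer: 6 - sqrt(2) ≈ 4.5858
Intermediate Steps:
u(J) = -1 - J/2 (u(J) = -(2 + J)/2 = -1 - J/2)
g(D, f) = (-4 + D)/(f + sqrt(D**2 + f**2)) (g(D, f) = (D + (-1 - 1/2*6))/(f + sqrt(D**2 + f**2)) = (D + (-1 - 3))/(f + sqrt(D**2 + f**2)) = (D - 4)/(f + sqrt(D**2 + f**2)) = (-4 + D)/(f + sqrt(D**2 + f**2)))
g(k(4), 2) - h(-5) = (-4 + 2)/(2 + sqrt(2**2 + 2**2)) - 1*(-5) = -2/(2 + sqrt(4 + 4)) + 5 = -2/(2 + sqrt(8)) + 5 = -2/(2 + 2*sqrt(2)) + 5 = 5 - 2/(2 + 2*sqrt(2))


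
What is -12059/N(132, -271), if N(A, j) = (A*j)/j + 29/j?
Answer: -105419/1153 ≈ -91.430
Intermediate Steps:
N(A, j) = A + 29/j
-12059/N(132, -271) = -12059/(132 + 29/(-271)) = -12059/(132 + 29*(-1/271)) = -12059/(132 - 29/271) = -12059/35743/271 = -12059*271/35743 = -105419/1153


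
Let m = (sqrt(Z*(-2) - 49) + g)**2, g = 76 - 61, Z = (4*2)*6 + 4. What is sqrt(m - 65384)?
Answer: sqrt(-65312 + 90*I*sqrt(17)) ≈ 0.726 + 255.56*I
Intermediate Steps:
Z = 52 (Z = 8*6 + 4 = 48 + 4 = 52)
g = 15
m = (15 + 3*I*sqrt(17))**2 (m = (sqrt(52*(-2) - 49) + 15)**2 = (sqrt(-104 - 49) + 15)**2 = (sqrt(-153) + 15)**2 = (3*I*sqrt(17) + 15)**2 = (15 + 3*I*sqrt(17))**2 ≈ 72.0 + 371.08*I)
sqrt(m - 65384) = sqrt((72 + 90*I*sqrt(17)) - 65384) = sqrt(-65312 + 90*I*sqrt(17))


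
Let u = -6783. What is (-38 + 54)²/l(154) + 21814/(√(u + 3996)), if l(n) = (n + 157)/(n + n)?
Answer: 78848/311 - 21814*I*√2787/2787 ≈ 253.53 - 413.21*I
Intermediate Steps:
l(n) = (157 + n)/(2*n) (l(n) = (157 + n)/((2*n)) = (157 + n)*(1/(2*n)) = (157 + n)/(2*n))
(-38 + 54)²/l(154) + 21814/(√(u + 3996)) = (-38 + 54)²/(((½)*(157 + 154)/154)) + 21814/(√(-6783 + 3996)) = 16²/(((½)*(1/154)*311)) + 21814/(√(-2787)) = 256/(311/308) + 21814/((I*√2787)) = 256*(308/311) + 21814*(-I*√2787/2787) = 78848/311 - 21814*I*√2787/2787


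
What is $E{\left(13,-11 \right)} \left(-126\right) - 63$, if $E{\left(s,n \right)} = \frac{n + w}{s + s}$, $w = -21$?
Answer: $\frac{1197}{13} \approx 92.077$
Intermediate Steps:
$E{\left(s,n \right)} = \frac{-21 + n}{2 s}$ ($E{\left(s,n \right)} = \frac{n - 21}{s + s} = \frac{-21 + n}{2 s}$)
$E{\left(13,-11 \right)} \left(-126\right) - 63 = \frac{-21 - 11}{2 \cdot 13} \left(-126\right) - 63 = \frac{1}{2} \cdot \frac{1}{13} \left(-32\right) \left(-126\right) - 63 = \left(- \frac{16}{13}\right) \left(-126\right) - 63 = \frac{2016}{13} - 63 = \frac{1197}{13}$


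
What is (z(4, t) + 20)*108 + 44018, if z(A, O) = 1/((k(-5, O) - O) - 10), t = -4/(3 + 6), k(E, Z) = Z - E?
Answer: 230782/5 ≈ 46156.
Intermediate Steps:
t = -4/9 ≈ -0.44444
z(A, O) = -⅕ (z(A, O) = 1/(((O - 1*(-5)) - O) - 10) = 1/(((O + 5) - O) - 10) = 1/(((5 + O) - O) - 10) = 1/(5 - 10) = 1/(-5) = -⅕)
(z(4, t) + 20)*108 + 44018 = (-⅕ + 20)*108 + 44018 = (99/5)*108 + 44018 = 10692/5 + 44018 = 230782/5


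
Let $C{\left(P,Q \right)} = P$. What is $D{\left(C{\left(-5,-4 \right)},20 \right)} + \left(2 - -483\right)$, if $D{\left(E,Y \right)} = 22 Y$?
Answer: $925$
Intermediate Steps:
$D{\left(C{\left(-5,-4 \right)},20 \right)} + \left(2 - -483\right) = 22 \cdot 20 + \left(2 - -483\right) = 440 + \left(2 + 483\right) = 440 + 485 = 925$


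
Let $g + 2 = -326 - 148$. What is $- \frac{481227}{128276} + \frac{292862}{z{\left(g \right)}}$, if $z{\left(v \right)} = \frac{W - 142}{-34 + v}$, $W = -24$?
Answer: $\frac{9579587365719}{10646908} \approx 8.9975 \cdot 10^{5}$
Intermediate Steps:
$g = -476$ ($g = -2 - 474 = -476$)
$z{\left(v \right)} = - \frac{166}{-34 + v}$ ($z{\left(v \right)} = \frac{-24 - 142}{-34 + v} = - \frac{166}{-34 + v}$)
$- \frac{481227}{128276} + \frac{292862}{z{\left(g \right)}} = - \frac{481227}{128276} + \frac{292862}{\left(-166\right) \frac{1}{-34 - 476}} = \left(-481227\right) \frac{1}{128276} + \frac{292862}{\left(-166\right) \frac{1}{-510}} = - \frac{481227}{128276} + \frac{292862}{\left(-166\right) \left(- \frac{1}{510}\right)} = - \frac{481227}{128276} + \frac{292862}{\frac{83}{255}} = - \frac{481227}{128276} + 292862 \cdot \frac{255}{83} = - \frac{481227}{128276} + \frac{74679810}{83} = \frac{9579587365719}{10646908}$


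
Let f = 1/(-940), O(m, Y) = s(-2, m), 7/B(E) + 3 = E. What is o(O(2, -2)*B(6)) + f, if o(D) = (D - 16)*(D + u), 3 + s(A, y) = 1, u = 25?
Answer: -3555089/8460 ≈ -420.22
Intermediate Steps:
B(E) = 7/(-3 + E)
s(A, y) = -2 (s(A, y) = -3 + 1 = -2)
O(m, Y) = -2
o(D) = (-16 + D)*(25 + D) (o(D) = (D - 16)*(D + 25) = (-16 + D)*(25 + D))
f = -1/940 ≈ -0.0010638
o(O(2, -2)*B(6)) + f = (-400 + (-14/(-3 + 6))² + 9*(-14/(-3 + 6))) - 1/940 = (-400 + (-14/3)² + 9*(-14/3)) - 1/940 = (-400 + 196/9 - 42) - 1/940 = -3782/9 - 1/940 = -3555089/8460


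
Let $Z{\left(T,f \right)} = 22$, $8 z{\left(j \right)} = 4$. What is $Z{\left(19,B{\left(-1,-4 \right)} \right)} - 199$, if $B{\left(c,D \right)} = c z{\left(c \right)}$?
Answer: $-177$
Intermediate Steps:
$z{\left(j \right)} = \frac{1}{2}$ ($z{\left(j \right)} = \frac{1}{8} \cdot 4 = \frac{1}{2}$)
$B{\left(c,D \right)} = \frac{c}{2}$ ($B{\left(c,D \right)} = c \frac{1}{2} = \frac{c}{2}$)
$Z{\left(19,B{\left(-1,-4 \right)} \right)} - 199 = 22 - 199 = -177$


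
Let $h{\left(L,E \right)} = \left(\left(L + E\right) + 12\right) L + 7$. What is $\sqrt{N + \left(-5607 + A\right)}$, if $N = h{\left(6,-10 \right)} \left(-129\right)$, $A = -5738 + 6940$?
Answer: $10 i \sqrt{115} \approx 107.24 i$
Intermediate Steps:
$h{\left(L,E \right)} = 7 + L \left(12 + E + L\right)$ ($h{\left(L,E \right)} = \left(\left(E + L\right) + 12\right) L + 7 = \left(12 + E + L\right) L + 7 = L \left(12 + E + L\right) + 7 = 7 + L \left(12 + E + L\right)$)
$A = 1202$
$N = -7095$ ($N = \left(7 + 6^{2} + 12 \cdot 6 - 60\right) \left(-129\right) = \left(7 + 36 + 72 - 60\right) \left(-129\right) = 55 \left(-129\right) = -7095$)
$\sqrt{N + \left(-5607 + A\right)} = \sqrt{-7095 + \left(-5607 + 1202\right)} = \sqrt{-7095 - 4405} = \sqrt{-11500} = 10 i \sqrt{115}$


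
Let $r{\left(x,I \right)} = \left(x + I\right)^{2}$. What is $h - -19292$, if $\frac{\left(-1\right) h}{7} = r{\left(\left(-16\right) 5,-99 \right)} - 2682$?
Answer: $-186221$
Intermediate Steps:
$r{\left(x,I \right)} = \left(I + x\right)^{2}$
$h = -205513$ ($h = - 7 \left(\left(-99 - 80\right)^{2} - 2682\right) = - 7 \left(\left(-179\right)^{2} - 2682\right) = - 7 \left(32041 - 2682\right) = \left(-7\right) 29359 = -205513$)
$h - -19292 = -205513 - -19292 = -205513 + 19292 = -186221$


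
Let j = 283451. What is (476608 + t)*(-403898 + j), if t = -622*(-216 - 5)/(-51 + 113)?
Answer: -1787864559813/31 ≈ -5.7673e+10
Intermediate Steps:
t = 68731/31 (t = -(-137462)/62 = -622*(-221/62) = 68731/31 ≈ 2217.1)
(476608 + t)*(-403898 + j) = (476608 + 68731/31)*(-403898 + 283451) = (14843579/31)*(-120447) = -1787864559813/31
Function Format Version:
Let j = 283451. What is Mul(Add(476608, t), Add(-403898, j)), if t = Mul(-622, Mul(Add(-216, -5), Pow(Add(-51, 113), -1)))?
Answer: Rational(-1787864559813, 31) ≈ -5.7673e+10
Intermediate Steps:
t = Rational(68731, 31) (t = Mul(-622, Mul(-221, Pow(62, -1))) = Mul(-622, Mul(-221, Rational(1, 62))) = Mul(-622, Rational(-221, 62)) = Rational(68731, 31) ≈ 2217.1)
Mul(Add(476608, t), Add(-403898, j)) = Mul(Add(476608, Rational(68731, 31)), Add(-403898, 283451)) = Mul(Rational(14843579, 31), -120447) = Rational(-1787864559813, 31)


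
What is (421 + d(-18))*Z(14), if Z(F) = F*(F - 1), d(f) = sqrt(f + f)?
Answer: 76622 + 1092*I ≈ 76622.0 + 1092.0*I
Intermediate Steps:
d(f) = sqrt(2)*sqrt(f) (d(f) = sqrt(2*f) = sqrt(2)*sqrt(f))
Z(F) = F*(-1 + F)
(421 + d(-18))*Z(14) = (421 + sqrt(2)*sqrt(-18))*(14*(-1 + 14)) = (421 + sqrt(2)*(3*I*sqrt(2)))*(14*13) = (421 + 6*I)*182 = 76622 + 1092*I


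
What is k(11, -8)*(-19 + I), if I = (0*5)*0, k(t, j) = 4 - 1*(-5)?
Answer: -171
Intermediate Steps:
k(t, j) = 9 (k(t, j) = 4 + 5 = 9)
I = 0 (I = 0*0 = 0)
k(11, -8)*(-19 + I) = 9*(-19 + 0) = 9*(-19) = -171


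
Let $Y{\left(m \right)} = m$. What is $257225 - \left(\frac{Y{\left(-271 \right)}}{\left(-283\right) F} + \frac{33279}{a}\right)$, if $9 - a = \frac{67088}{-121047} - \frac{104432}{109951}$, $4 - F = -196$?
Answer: $\frac{402056081682808181277}{1582544164719800} \approx 2.5406 \cdot 10^{5}$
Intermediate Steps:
$F = 200$ ($F = 4 - -196 = 4 + 196 = 200$)
$a = \frac{139800721265}{13309238697}$ ($a = 9 - \left(\frac{67088}{-121047} - \frac{104432}{109951}\right) = 9 - \left(67088 \left(- \frac{1}{121047}\right) - \frac{104432}{109951}\right) = 9 - \left(- \frac{67088}{121047} - \frac{104432}{109951}\right) = 9 - - \frac{20017572992}{13309238697} = 9 + \frac{20017572992}{13309238697} = \frac{139800721265}{13309238697} \approx 10.504$)
$257225 - \left(\frac{Y{\left(-271 \right)}}{\left(-283\right) F} + \frac{33279}{a}\right) = 257225 - \left(- \frac{271}{\left(-283\right) 200} + \frac{33279}{\frac{139800721265}{13309238697}}\right) = 257225 - \left(- \frac{271}{-56600} + 33279 \cdot \frac{13309238697}{139800721265}\right) = 257225 - \left(\left(-271\right) \left(- \frac{1}{56600}\right) + \frac{442918154597463}{139800721265}\right) = 257225 - \left(\frac{271}{56600} + \frac{442918154597463}{139800721265}\right) = 257225 - \frac{5013841087242373723}{1582544164719800} = \frac{402056081682808181277}{1582544164719800}$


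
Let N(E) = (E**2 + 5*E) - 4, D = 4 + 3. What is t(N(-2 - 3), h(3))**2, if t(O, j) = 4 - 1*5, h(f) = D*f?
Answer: 1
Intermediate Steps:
D = 7
h(f) = 7*f
N(E) = -4 + E**2 + 5*E
t(O, j) = -1 (t(O, j) = 4 - 5 = -1)
t(N(-2 - 3), h(3))**2 = (-1)**2 = 1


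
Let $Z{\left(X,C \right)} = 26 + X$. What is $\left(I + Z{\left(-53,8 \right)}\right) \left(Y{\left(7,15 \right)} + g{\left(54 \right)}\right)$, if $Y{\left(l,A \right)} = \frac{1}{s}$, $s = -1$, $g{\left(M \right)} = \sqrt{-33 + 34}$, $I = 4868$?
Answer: $0$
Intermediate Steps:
$g{\left(M \right)} = 1$ ($g{\left(M \right)} = \sqrt{1} = 1$)
$Y{\left(l,A \right)} = -1$ ($Y{\left(l,A \right)} = \frac{1}{-1} = -1$)
$\left(I + Z{\left(-53,8 \right)}\right) \left(Y{\left(7,15 \right)} + g{\left(54 \right)}\right) = \left(4868 + \left(26 - 53\right)\right) \left(-1 + 1\right) = \left(4868 - 27\right) 0 = 4841 \cdot 0 = 0$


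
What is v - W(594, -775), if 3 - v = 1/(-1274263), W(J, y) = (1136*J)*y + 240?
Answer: 666385218248470/1274263 ≈ 5.2296e+8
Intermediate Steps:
W(J, y) = 240 + 1136*J*y (W(J, y) = 1136*J*y + 240 = 240 + 1136*J*y)
v = 3822790/1274263 (v = 3 - 1/(-1274263) = 3 - 1*(-1/1274263) = 3 + 1/1274263 = 3822790/1274263 ≈ 3.0000)
v - W(594, -775) = 3822790/1274263 - (240 + 1136*594*(-775)) = 3822790/1274263 - (240 - 522957600) = 3822790/1274263 - 1*(-522957360) = 3822790/1274263 + 522957360 = 666385218248470/1274263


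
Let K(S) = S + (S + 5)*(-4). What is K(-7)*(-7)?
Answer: -7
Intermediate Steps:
K(S) = -20 - 3*S (K(S) = S + (5 + S)*(-4) = S + (-20 - 4*S) = -20 - 3*S)
K(-7)*(-7) = (-20 - 3*(-7))*(-7) = (-20 + 21)*(-7) = 1*(-7) = -7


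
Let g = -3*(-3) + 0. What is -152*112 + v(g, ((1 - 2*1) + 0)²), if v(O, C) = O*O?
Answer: -16943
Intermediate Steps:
g = 9 (g = 9 + 0 = 9)
v(O, C) = O²
-152*112 + v(g, ((1 - 2*1) + 0)²) = -152*112 + 9² = -17024 + 81 = -16943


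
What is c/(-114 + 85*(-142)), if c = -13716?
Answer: 3429/3046 ≈ 1.1257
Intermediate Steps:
c/(-114 + 85*(-142)) = -13716/(-114 + 85*(-142)) = -13716/(-114 - 12070) = -13716/(-12184) = -13716*(-1/12184) = 3429/3046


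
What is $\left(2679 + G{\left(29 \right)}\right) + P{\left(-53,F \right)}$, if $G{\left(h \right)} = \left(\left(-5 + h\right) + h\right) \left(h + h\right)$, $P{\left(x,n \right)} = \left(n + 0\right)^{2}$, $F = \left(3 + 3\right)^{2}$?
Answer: $7049$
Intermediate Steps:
$F = 36$ ($F = 6^{2} = 36$)
$P{\left(x,n \right)} = n^{2}$
$G{\left(h \right)} = 2 h \left(-5 + 2 h\right)$ ($G{\left(h \right)} = \left(-5 + 2 h\right) 2 h = 2 h \left(-5 + 2 h\right)$)
$\left(2679 + G{\left(29 \right)}\right) + P{\left(-53,F \right)} = \left(2679 + 2 \cdot 29 \left(-5 + 2 \cdot 29\right)\right) + 36^{2} = \left(2679 + 2 \cdot 29 \left(-5 + 58\right)\right) + 1296 = \left(2679 + 2 \cdot 29 \cdot 53\right) + 1296 = \left(2679 + 3074\right) + 1296 = 5753 + 1296 = 7049$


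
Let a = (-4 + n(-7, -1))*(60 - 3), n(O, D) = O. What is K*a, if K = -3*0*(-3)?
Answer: 0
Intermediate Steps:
a = -627 (a = (-4 - 7)*(60 - 3) = -11*57 = -627)
K = 0 (K = 0*(-3) = 0)
K*a = 0*(-627) = 0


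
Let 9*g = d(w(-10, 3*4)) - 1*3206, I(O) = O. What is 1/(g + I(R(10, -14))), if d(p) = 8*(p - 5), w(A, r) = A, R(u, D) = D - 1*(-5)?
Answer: -9/3407 ≈ -0.0026416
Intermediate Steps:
R(u, D) = 5 + D (R(u, D) = D + 5 = 5 + D)
d(p) = -40 + 8*p (d(p) = 8*(-5 + p) = -40 + 8*p)
g = -3326/9 (g = ((-40 + 8*(-10)) - 1*3206)/9 = ((-40 - 80) - 3206)/9 = (-120 - 3206)/9 = (⅑)*(-3326) = -3326/9 ≈ -369.56)
1/(g + I(R(10, -14))) = 1/(-3326/9 + (5 - 14)) = 1/(-3326/9 - 9) = 1/(-3407/9) = -9/3407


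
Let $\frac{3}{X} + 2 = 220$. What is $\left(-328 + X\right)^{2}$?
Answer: $\frac{5112393001}{47524} \approx 1.0758 \cdot 10^{5}$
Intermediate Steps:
$X = \frac{3}{218}$ ($X = \frac{3}{-2 + 220} = \frac{3}{218} \approx 0.013761$)
$\left(-328 + X\right)^{2} = \left(-328 + \frac{3}{218}\right)^{2} = \left(- \frac{71501}{218}\right)^{2} = \frac{5112393001}{47524}$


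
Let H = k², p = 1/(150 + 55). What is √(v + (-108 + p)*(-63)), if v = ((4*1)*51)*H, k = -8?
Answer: √834603585/205 ≈ 140.92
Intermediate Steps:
p = 1/205 ≈ 0.0048781
H = 64 (H = (-8)² = 64)
v = 13056 (v = ((4*1)*51)*64 = (4*51)*64 = 204*64 = 13056)
√(v + (-108 + p)*(-63)) = √(13056 + (-108 + 1/205)*(-63)) = √(13056 - 22139/205*(-63)) = √(13056 + 1394757/205) = √(4071237/205) = √834603585/205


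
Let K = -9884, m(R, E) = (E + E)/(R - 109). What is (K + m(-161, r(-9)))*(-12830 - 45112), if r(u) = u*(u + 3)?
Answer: 2863609524/5 ≈ 5.7272e+8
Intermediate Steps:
r(u) = u*(3 + u)
m(R, E) = 2*E/(-109 + R) (m(R, E) = (2*E)/(-109 + R) = 2*E/(-109 + R))
(K + m(-161, r(-9)))*(-12830 - 45112) = (-9884 + 2*(-9*(3 - 9))/(-109 - 161))*(-12830 - 45112) = (-9884 + 2*(-9*(-6))/(-270))*(-57942) = (-9884 + 2*54*(-1/270))*(-57942) = (-9884 - 2/5)*(-57942) = -49422/5*(-57942) = 2863609524/5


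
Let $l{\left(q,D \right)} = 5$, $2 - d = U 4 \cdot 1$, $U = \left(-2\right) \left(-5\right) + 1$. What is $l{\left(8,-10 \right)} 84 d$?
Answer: $-17640$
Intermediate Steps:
$U = 11$ ($U = 10 + 1 = 11$)
$d = -42$ ($d = 2 - 11 \cdot 4 \cdot 1 = 2 - 44 \cdot 1 = 2 - 44 = -42$)
$l{\left(8,-10 \right)} 84 d = 5 \cdot 84 \left(-42\right) = 420 \left(-42\right) = -17640$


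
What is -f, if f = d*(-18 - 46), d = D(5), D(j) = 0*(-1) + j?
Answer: 320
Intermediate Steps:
D(j) = j (D(j) = 0 + j = j)
d = 5
f = -320 (f = 5*(-18 - 46) = 5*(-64) = -320)
-f = -1*(-320) = 320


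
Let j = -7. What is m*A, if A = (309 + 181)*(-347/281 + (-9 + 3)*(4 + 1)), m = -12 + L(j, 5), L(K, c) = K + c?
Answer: 60210220/281 ≈ 2.1427e+5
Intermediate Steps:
m = -14 (m = -12 + (-7 + 5) = -12 - 2 = -14)
A = -4300730/281 (A = 490*(-347*1/281 - 6*5) = 490*(-347/281 - 30) = 490*(-8777/281) = -4300730/281 ≈ -15305.)
m*A = -14*(-4300730/281) = 60210220/281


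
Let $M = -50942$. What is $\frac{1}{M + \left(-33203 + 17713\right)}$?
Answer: $- \frac{1}{66432} \approx -1.5053 \cdot 10^{-5}$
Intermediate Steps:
$\frac{1}{M + \left(-33203 + 17713\right)} = \frac{1}{-50942 + \left(-33203 + 17713\right)} = \frac{1}{-50942 - 15490} = \frac{1}{-66432} = - \frac{1}{66432}$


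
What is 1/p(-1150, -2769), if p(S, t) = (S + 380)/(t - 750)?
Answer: 3519/770 ≈ 4.5701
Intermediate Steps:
p(S, t) = (380 + S)/(-750 + t)
1/p(-1150, -2769) = 1/((380 - 1150)/(-750 - 2769)) = 1/(-770/(-3519)) = 1/(-1/3519*(-770)) = 1/(770/3519) = 3519/770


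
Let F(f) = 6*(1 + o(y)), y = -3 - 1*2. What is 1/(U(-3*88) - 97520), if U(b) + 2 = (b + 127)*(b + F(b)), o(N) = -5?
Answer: -1/58066 ≈ -1.7222e-5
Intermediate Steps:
y = -5 (y = -3 - 2 = -5)
F(f) = -24 (F(f) = 6*(1 - 5) = 6*(-4) = -24)
U(b) = -2 + (-24 + b)*(127 + b) (U(b) = -2 + (b + 127)*(b - 24) = -2 + (127 + b)*(-24 + b) = -2 + (-24 + b)*(127 + b))
1/(U(-3*88) - 97520) = 1/((-3050 + (-3*88)² + 103*(-3*88)) - 97520) = 1/((-3050 + (-264)² + 103*(-264)) - 97520) = 1/((-3050 + 69696 - 27192) - 97520) = 1/(39454 - 97520) = 1/(-58066) = -1/58066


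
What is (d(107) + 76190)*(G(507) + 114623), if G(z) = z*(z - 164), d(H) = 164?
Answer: 22029961496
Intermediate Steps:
G(z) = z*(-164 + z)
(d(107) + 76190)*(G(507) + 114623) = (164 + 76190)*(507*(-164 + 507) + 114623) = 76354*(507*343 + 114623) = 76354*(173901 + 114623) = 76354*288524 = 22029961496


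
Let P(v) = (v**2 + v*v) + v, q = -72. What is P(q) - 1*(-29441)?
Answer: 39737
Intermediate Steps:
P(v) = v + 2*v**2 (P(v) = (v**2 + v**2) + v = 2*v**2 + v = v + 2*v**2)
P(q) - 1*(-29441) = -72*(1 + 2*(-72)) - 1*(-29441) = -72*(1 - 144) + 29441 = -72*(-143) + 29441 = 10296 + 29441 = 39737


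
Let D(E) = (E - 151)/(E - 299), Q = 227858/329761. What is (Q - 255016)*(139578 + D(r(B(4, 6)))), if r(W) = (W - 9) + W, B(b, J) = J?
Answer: -11737728799971463/329761 ≈ -3.5595e+10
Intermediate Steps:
r(W) = -9 + 2*W (r(W) = (-9 + W) + W = -9 + 2*W)
Q = 227858/329761 (Q = 227858*(1/329761) = 227858/329761 ≈ 0.69098)
D(E) = (-151 + E)/(-299 + E)
(Q - 255016)*(139578 + D(r(B(4, 6)))) = (227858/329761 - 255016)*(139578 + (-151 + (-9 + 2*6))/(-299 + (-9 + 2*6))) = -84094103318*(139578 + (-151 + (-9 + 12))/(-299 + (-9 + 12)))/329761 = -84094103318*(139578 + (-151 + 3)/(-299 + 3))/329761 = -84094103318*(139578 - 148/(-296))/329761 = -84094103318*(139578 - 1/296*(-148))/329761 = -84094103318*(139578 + ½)/329761 = -84094103318/329761*279157/2 = -11737728799971463/329761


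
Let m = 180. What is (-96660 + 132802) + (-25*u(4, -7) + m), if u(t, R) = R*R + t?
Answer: 34997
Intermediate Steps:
u(t, R) = t + R**2 (u(t, R) = R**2 + t = t + R**2)
(-96660 + 132802) + (-25*u(4, -7) + m) = (-96660 + 132802) + (-25*(4 + (-7)**2) + 180) = 36142 + (-25*(4 + 49) + 180) = 36142 + (-25*53 + 180) = 36142 + (-1325 + 180) = 36142 - 1145 = 34997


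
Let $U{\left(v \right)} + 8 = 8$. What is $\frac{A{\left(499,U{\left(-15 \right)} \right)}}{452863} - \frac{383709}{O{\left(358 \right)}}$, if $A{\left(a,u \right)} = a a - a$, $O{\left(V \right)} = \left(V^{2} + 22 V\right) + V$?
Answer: $- \frac{46624144357}{20589869158} \approx -2.2644$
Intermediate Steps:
$U{\left(v \right)} = 0$ ($U{\left(v \right)} = -8 + 8 = 0$)
$O{\left(V \right)} = V^{2} + 23 V$
$A{\left(a,u \right)} = a^{2} - a$
$\frac{A{\left(499,U{\left(-15 \right)} \right)}}{452863} - \frac{383709}{O{\left(358 \right)}} = \frac{499 \left(-1 + 499\right)}{452863} - \frac{383709}{358 \left(23 + 358\right)} = 499 \cdot 498 \cdot \frac{1}{452863} - \frac{383709}{358 \cdot 381} = 248502 \cdot \frac{1}{452863} - \frac{383709}{136398} = \frac{248502}{452863} - \frac{127903}{45466} = - \frac{46624144357}{20589869158}$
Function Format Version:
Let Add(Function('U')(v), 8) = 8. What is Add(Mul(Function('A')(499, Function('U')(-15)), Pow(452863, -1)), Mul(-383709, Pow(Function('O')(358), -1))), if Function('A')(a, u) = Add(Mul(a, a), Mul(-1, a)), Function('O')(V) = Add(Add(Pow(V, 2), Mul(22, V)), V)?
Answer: Rational(-46624144357, 20589869158) ≈ -2.2644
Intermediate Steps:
Function('U')(v) = 0 (Function('U')(v) = Add(-8, 8) = 0)
Function('O')(V) = Add(Pow(V, 2), Mul(23, V))
Function('A')(a, u) = Add(Pow(a, 2), Mul(-1, a))
Add(Mul(Function('A')(499, Function('U')(-15)), Pow(452863, -1)), Mul(-383709, Pow(Function('O')(358), -1))) = Add(Mul(Mul(499, Add(-1, 499)), Pow(452863, -1)), Mul(-383709, Pow(Mul(358, Add(23, 358)), -1))) = Add(Mul(Mul(499, 498), Rational(1, 452863)), Mul(-383709, Pow(Mul(358, 381), -1))) = Add(Mul(248502, Rational(1, 452863)), Mul(-383709, Pow(136398, -1))) = Add(Rational(248502, 452863), Mul(-383709, Rational(1, 136398))) = Add(Rational(248502, 452863), Rational(-127903, 45466)) = Rational(-46624144357, 20589869158)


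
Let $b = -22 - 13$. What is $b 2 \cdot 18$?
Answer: $-1260$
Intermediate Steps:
$b = -35$
$b 2 \cdot 18 = \left(-35\right) 2 \cdot 18 = \left(-70\right) 18 = -1260$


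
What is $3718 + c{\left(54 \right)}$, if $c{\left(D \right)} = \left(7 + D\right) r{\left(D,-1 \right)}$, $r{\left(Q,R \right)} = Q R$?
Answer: $424$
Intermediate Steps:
$c{\left(D \right)} = - D \left(7 + D\right)$ ($c{\left(D \right)} = \left(7 + D\right) D \left(-1\right) = \left(7 + D\right) \left(- D\right) = - D \left(7 + D\right)$)
$3718 + c{\left(54 \right)} = 3718 - 54 \left(7 + 54\right) = 3718 - 54 \cdot 61 = 3718 - 3294 = 424$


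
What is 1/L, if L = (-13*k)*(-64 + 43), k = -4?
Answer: -1/1092 ≈ -0.00091575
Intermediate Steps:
L = -1092 (L = (-13*(-4))*(-64 + 43) = 52*(-21) = -1092)
1/L = 1/(-1092) = -1/1092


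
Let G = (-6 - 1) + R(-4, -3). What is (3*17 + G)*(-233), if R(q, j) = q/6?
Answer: -30290/3 ≈ -10097.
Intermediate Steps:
R(q, j) = q/6 (R(q, j) = q*(1/6) = q/6)
G = -23/3 (G = (-6 - 1) + (1/6)*(-4) = -7 - 2/3 = -23/3 ≈ -7.6667)
(3*17 + G)*(-233) = (3*17 - 23/3)*(-233) = (51 - 23/3)*(-233) = (130/3)*(-233) = -30290/3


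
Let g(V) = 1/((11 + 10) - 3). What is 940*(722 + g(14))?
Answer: 6108590/9 ≈ 6.7873e+5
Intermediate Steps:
g(V) = 1/18 (g(V) = 1/(21 - 3) = 1/18)
940*(722 + g(14)) = 940*(722 + 1/18) = 940*(12997/18) = 6108590/9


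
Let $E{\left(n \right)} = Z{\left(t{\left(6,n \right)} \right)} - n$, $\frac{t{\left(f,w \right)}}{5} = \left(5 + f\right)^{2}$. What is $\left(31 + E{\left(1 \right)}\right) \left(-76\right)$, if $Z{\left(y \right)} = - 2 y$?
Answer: $89680$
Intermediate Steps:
$t{\left(f,w \right)} = 5 \left(5 + f\right)^{2}$
$E{\left(n \right)} = -1210 - n$ ($E{\left(n \right)} = - 2 \cdot 5 \left(5 + 6\right)^{2} - n = - 2 \cdot 5 \cdot 11^{2} - n = - 2 \cdot 5 \cdot 121 - n = \left(-2\right) 605 - n = -1210 - n$)
$\left(31 + E{\left(1 \right)}\right) \left(-76\right) = \left(31 - 1211\right) \left(-76\right) = \left(-1180\right) \left(-76\right) = 89680$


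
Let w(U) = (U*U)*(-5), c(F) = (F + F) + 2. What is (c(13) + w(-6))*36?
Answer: -5472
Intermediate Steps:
c(F) = 2 + 2*F (c(F) = 2*F + 2 = 2 + 2*F)
w(U) = -5*U² (w(U) = U²*(-5) = -5*U²)
(c(13) + w(-6))*36 = ((2 + 2*13) - 5*(-6)²)*36 = ((2 + 26) - 5*36)*36 = (28 - 180)*36 = -152*36 = -5472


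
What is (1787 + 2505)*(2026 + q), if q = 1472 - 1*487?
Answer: 12923212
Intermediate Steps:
q = 985 (q = 1472 - 487 = 985)
(1787 + 2505)*(2026 + q) = (1787 + 2505)*(2026 + 985) = 4292*3011 = 12923212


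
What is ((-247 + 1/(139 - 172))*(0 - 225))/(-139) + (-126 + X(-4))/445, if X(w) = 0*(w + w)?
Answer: -272265654/680405 ≈ -400.15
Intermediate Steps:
X(w) = 0 (X(w) = 0*(2*w) = 0)
((-247 + 1/(139 - 172))*(0 - 225))/(-139) + (-126 + X(-4))/445 = ((-247 + 1/(139 - 172))*(0 - 225))/(-139) + (-126 + 0)/445 = ((-247 + 1/(-33))*(-225))*(-1/139) - 126*1/445 = ((-247 - 1/33)*(-225))*(-1/139) - 126/445 = -8152/33*(-225)*(-1/139) - 126/445 = (611400/11)*(-1/139) - 126/445 = -611400/1529 - 126/445 = -272265654/680405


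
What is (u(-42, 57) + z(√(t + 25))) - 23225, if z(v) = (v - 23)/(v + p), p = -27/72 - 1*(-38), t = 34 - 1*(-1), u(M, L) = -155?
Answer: -2028531404/86761 + 7760*√15/86761 ≈ -23380.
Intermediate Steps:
t = 35 (t = 34 + 1 = 35)
p = 301/8 (p = -27*1/72 + 38 = -3/8 + 38 = 301/8 ≈ 37.625)
z(v) = (-23 + v)/(301/8 + v) (z(v) = (v - 23)/(v + 301/8) = (-23 + v)/(301/8 + v))
(u(-42, 57) + z(√(t + 25))) - 23225 = (-155 + 8*(-23 + √(35 + 25))/(301 + 8*√(35 + 25))) - 23225 = (-155 + 8*(-23 + √60)/(301 + 8*√60)) - 23225 = (-155 + 8*(-23 + 2*√15)/(301 + 8*(2*√15))) - 23225 = (-155 + 8*(-23 + 2*√15)/(301 + 16*√15)) - 23225 = -23380 + 8*(-23 + 2*√15)/(301 + 16*√15)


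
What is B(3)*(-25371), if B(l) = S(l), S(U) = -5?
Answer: 126855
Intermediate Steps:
B(l) = -5
B(3)*(-25371) = -5*(-25371) = 126855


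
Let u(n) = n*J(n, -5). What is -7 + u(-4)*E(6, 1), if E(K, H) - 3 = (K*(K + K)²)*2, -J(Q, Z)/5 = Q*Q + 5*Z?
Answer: -311587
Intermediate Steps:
J(Q, Z) = -25*Z - 5*Q² (J(Q, Z) = -5*(Q*Q + 5*Z) = -5*(Q² + 5*Z) = -25*Z - 5*Q²)
u(n) = n*(125 - 5*n²) (u(n) = n*(-25*(-5) - 5*n²) = n*(125 - 5*n²))
E(K, H) = 3 + 8*K³ (E(K, H) = 3 + (K*(K + K)²)*2 = 3 + (K*(2*K)²)*2 = 3 + (K*(4*K²))*2 = 3 + (4*K³)*2 = 3 + 8*K³)
-7 + u(-4)*E(6, 1) = -7 + (5*(-4)*(25 - 1*(-4)²))*(3 + 8*6³) = -7 + (5*(-4)*(25 - 1*16))*(3 + 8*216) = -7 + (5*(-4)*(25 - 16))*(3 + 1728) = -7 + (5*(-4)*9)*1731 = -7 - 180*1731 = -7 - 311580 = -311587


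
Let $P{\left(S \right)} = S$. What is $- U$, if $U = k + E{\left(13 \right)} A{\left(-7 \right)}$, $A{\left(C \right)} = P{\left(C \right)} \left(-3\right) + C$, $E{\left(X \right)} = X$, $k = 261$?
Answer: $-443$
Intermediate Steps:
$A{\left(C \right)} = - 2 C$ ($A{\left(C \right)} = C \left(-3\right) + C = - 3 C + C = - 2 C$)
$U = 443$ ($U = 261 + 13 \left(\left(-2\right) \left(-7\right)\right) = 261 + 13 \cdot 14 = 261 + 182 = 443$)
$- U = \left(-1\right) 443 = -443$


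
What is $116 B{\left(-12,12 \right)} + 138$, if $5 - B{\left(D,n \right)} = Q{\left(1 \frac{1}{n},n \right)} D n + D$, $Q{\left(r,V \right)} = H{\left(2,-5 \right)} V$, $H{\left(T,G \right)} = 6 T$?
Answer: $2407486$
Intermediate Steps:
$Q{\left(r,V \right)} = 12 V$ ($Q{\left(r,V \right)} = 6 \cdot 2 V = 12 V$)
$B{\left(D,n \right)} = 5 - D - 12 D n^{2}$ ($B{\left(D,n \right)} = 5 - \left(12 n D n + D\right) = 5 - \left(12 D n n + D\right) = 5 - \left(12 D n^{2} + D\right) = 5 - \left(D + 12 D n^{2}\right) = 5 - D - 12 D n^{2}$)
$116 B{\left(-12,12 \right)} + 138 = 116 \left(5 - -12 - - 144 \cdot 12^{2}\right) + 138 = 116 \left(5 + 12 - \left(-144\right) 144\right) + 138 = 116 \left(5 + 12 + 20736\right) + 138 = 116 \cdot 20753 + 138 = 2407348 + 138 = 2407486$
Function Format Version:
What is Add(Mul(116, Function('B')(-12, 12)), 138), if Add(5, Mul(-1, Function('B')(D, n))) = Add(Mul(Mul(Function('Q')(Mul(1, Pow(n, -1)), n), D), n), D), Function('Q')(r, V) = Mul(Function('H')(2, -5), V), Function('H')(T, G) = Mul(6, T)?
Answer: 2407486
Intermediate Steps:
Function('Q')(r, V) = Mul(12, V) (Function('Q')(r, V) = Mul(Mul(6, 2), V) = Mul(12, V))
Function('B')(D, n) = Add(5, Mul(-1, D), Mul(-12, D, Pow(n, 2))) (Function('B')(D, n) = Add(5, Mul(-1, Add(Mul(Mul(Mul(12, n), D), n), D))) = Add(5, Mul(-1, Add(Mul(Mul(12, D, n), n), D))) = Add(5, Mul(-1, Add(Mul(12, D, Pow(n, 2)), D))) = Add(5, Mul(-1, Add(D, Mul(12, D, Pow(n, 2))))) = Add(5, Add(Mul(-1, D), Mul(-12, D, Pow(n, 2)))) = Add(5, Mul(-1, D), Mul(-12, D, Pow(n, 2))))
Add(Mul(116, Function('B')(-12, 12)), 138) = Add(Mul(116, Add(5, Mul(-1, -12), Mul(-12, -12, Pow(12, 2)))), 138) = Add(Mul(116, Add(5, 12, Mul(-12, -12, 144))), 138) = Add(Mul(116, Add(5, 12, 20736)), 138) = Add(Mul(116, 20753), 138) = Add(2407348, 138) = 2407486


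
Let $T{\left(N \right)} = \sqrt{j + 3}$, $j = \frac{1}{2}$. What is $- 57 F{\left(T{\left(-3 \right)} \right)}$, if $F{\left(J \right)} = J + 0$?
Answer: $- \frac{57 \sqrt{14}}{2} \approx -106.64$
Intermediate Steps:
$j = \frac{1}{2} \approx 0.5$
$T{\left(N \right)} = \frac{\sqrt{14}}{2}$ ($T{\left(N \right)} = \sqrt{\frac{1}{2} + 3} = \sqrt{\frac{7}{2}} = \frac{\sqrt{14}}{2}$)
$F{\left(J \right)} = J$
$- 57 F{\left(T{\left(-3 \right)} \right)} = - 57 \frac{\sqrt{14}}{2} = - \frac{57 \sqrt{14}}{2}$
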